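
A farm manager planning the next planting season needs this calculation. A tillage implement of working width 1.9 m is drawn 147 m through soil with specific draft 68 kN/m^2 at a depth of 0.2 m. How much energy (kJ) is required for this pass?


E = k * d * w * L
  = 68 * 0.2 * 1.9 * 147
  = 3798.48 kJ


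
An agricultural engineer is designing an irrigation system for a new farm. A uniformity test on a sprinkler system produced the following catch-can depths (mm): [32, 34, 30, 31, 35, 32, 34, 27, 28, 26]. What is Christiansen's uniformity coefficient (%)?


xbar = 309 / 10 = 30.900
sum|xi - xbar| = 25.200
CU = 100 * (1 - 25.200 / (10 * 30.900))
   = 100 * (1 - 0.0816)
   = 91.84%


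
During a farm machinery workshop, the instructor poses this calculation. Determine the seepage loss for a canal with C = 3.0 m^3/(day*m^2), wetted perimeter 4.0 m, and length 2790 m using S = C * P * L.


S = C * P * L
  = 3.0 * 4.0 * 2790
  = 33480 m^3/day


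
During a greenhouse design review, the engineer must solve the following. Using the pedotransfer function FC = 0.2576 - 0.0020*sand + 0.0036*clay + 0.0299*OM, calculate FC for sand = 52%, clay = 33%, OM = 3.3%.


FC = 0.2576 - 0.0020*52 + 0.0036*33 + 0.0299*3.3
   = 0.2576 - 0.1040 + 0.1188 + 0.0987
   = 0.3711


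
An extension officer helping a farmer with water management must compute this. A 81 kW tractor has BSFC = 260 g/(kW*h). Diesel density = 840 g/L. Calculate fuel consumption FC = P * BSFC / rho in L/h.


FC = P * BSFC / rho_fuel
   = 81 * 260 / 840
   = 21060 / 840
   = 25.07 L/h


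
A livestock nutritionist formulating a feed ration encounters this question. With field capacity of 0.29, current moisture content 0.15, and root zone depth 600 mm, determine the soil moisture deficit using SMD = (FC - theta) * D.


SMD = (FC - theta) * D
    = (0.29 - 0.15) * 600
    = 0.140 * 600
    = 84 mm


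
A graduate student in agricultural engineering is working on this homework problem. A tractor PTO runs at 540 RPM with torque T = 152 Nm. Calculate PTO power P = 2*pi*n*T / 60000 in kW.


P = 2*pi*n*T / 60000
  = 2*pi * 540 * 152 / 60000
  = 515723.85 / 60000
  = 8.60 kW


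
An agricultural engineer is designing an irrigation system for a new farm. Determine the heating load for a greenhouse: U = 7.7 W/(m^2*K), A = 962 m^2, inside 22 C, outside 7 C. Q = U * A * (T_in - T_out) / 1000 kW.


dT = 22 - (7) = 15 K
Q = U * A * dT
  = 7.7 * 962 * 15
  = 111111 W = 111.11 kW


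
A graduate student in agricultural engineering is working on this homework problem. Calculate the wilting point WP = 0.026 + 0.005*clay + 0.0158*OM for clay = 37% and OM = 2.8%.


WP = 0.026 + 0.005*37 + 0.0158*2.8
   = 0.026 + 0.1850 + 0.0442
   = 0.2552


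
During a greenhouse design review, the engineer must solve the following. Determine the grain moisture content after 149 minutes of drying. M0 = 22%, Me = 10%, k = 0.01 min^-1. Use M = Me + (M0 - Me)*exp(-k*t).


M = Me + (M0 - Me) * e^(-k*t)
  = 10 + (22 - 10) * e^(-0.01*149)
  = 10 + 12 * e^(-1.490)
  = 10 + 12 * 0.22537
  = 10 + 2.7045
  = 12.70%


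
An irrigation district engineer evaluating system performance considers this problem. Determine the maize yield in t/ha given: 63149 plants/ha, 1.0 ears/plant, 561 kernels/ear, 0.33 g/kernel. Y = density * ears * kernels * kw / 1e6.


Y = density * ears * kernels * kw
  = 63149 * 1.0 * 561 * 0.33 g/ha
  = 11690774.37 g/ha
  = 11690.77 kg/ha = 11.69 t/ha


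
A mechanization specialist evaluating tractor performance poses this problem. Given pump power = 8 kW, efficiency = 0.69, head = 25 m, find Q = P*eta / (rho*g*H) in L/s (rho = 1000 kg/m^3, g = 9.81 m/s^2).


Q = (P * 1000 * eta) / (rho * g * H)
  = (8 * 1000 * 0.69) / (1000 * 9.81 * 25)
  = 5520 / 245250
  = 0.02251 m^3/s = 22.51 L/s


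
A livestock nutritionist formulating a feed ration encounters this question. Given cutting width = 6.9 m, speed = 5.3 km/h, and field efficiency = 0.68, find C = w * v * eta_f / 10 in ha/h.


C = w * v * eta_f / 10
  = 6.9 * 5.3 * 0.68 / 10
  = 24.87 / 10
  = 2.49 ha/h


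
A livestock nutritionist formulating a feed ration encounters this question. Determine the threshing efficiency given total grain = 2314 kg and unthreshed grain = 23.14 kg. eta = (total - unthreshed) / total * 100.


eta = (total - unthreshed) / total * 100
    = (2314 - 23.14) / 2314 * 100
    = 2290.86 / 2314 * 100
    = 99%


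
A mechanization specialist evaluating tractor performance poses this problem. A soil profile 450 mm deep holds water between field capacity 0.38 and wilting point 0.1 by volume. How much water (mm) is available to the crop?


AW = (FC - WP) * D
   = (0.38 - 0.1) * 450
   = 0.28 * 450
   = 126 mm


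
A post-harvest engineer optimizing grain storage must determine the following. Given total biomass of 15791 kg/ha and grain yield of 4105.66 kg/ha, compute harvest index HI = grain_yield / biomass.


HI = grain_yield / biomass
   = 4105.66 / 15791
   = 0.26


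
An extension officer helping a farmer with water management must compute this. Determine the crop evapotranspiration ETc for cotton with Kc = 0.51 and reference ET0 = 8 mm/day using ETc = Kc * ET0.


ETc = Kc * ET0
    = 0.51 * 8
    = 4.08 mm/day


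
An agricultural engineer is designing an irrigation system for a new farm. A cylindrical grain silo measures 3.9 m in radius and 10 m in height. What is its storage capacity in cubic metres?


V = pi * r^2 * h
  = pi * 3.9^2 * 10
  = pi * 15.21 * 10
  = 477.84 m^3


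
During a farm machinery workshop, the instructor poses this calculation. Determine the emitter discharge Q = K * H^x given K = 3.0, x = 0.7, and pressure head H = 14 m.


Q = K * H^x
  = 3.0 * 14^0.7
  = 3.0 * 6.3429
  = 19.03 L/h


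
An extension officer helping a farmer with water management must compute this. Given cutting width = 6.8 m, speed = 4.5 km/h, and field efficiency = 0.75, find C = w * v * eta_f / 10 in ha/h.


C = w * v * eta_f / 10
  = 6.8 * 4.5 * 0.75 / 10
  = 22.95 / 10
  = 2.30 ha/h


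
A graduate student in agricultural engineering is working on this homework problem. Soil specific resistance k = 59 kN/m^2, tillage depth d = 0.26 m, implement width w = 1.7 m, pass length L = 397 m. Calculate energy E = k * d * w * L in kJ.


E = k * d * w * L
  = 59 * 0.26 * 1.7 * 397
  = 10352.97 kJ


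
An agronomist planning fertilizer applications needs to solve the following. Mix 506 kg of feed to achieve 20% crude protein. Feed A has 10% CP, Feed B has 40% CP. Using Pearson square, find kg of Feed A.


parts_A = CP_b - target = 40 - 20 = 20
parts_B = target - CP_a = 20 - 10 = 10
total_parts = 20 + 10 = 30
Feed A = 506 * 20 / 30 = 337.33 kg
Feed B = 506 * 10 / 30 = 168.67 kg

337.33 kg


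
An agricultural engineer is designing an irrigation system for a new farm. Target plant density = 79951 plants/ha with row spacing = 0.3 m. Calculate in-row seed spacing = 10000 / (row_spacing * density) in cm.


spacing = 10000 / (row_sp * density)
        = 10000 / (0.3 * 79951)
        = 10000 / 23985.30
        = 0.41692 m = 41.69 cm


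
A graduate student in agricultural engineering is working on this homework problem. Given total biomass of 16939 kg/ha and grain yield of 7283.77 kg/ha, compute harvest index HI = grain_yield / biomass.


HI = grain_yield / biomass
   = 7283.77 / 16939
   = 0.43


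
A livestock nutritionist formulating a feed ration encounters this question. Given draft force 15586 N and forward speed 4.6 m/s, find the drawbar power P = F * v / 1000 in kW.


P = F * v / 1000
  = 15586 * 4.6 / 1000
  = 71695.60 / 1000
  = 71.70 kW


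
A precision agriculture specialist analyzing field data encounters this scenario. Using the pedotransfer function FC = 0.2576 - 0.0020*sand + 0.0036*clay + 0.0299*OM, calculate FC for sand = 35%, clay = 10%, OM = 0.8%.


FC = 0.2576 - 0.0020*35 + 0.0036*10 + 0.0299*0.8
   = 0.2576 - 0.0700 + 0.0360 + 0.0239
   = 0.2475


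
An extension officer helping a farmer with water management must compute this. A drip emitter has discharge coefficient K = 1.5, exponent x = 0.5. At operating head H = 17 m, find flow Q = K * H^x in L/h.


Q = K * H^x
  = 1.5 * 17^0.5
  = 1.5 * 4.1231
  = 6.18 L/h


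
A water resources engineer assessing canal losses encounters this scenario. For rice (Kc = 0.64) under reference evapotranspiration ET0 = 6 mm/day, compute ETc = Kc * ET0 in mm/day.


ETc = Kc * ET0
    = 0.64 * 6
    = 3.84 mm/day


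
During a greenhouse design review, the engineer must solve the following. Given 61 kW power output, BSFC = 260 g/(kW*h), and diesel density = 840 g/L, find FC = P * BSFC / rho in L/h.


FC = P * BSFC / rho_fuel
   = 61 * 260 / 840
   = 15860 / 840
   = 18.88 L/h


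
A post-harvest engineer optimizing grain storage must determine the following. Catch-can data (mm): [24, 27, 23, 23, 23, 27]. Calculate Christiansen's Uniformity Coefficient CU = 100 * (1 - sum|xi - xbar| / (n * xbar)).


xbar = 147 / 6 = 24.500
sum|xi - xbar| = 10
CU = 100 * (1 - 10 / (6 * 24.500))
   = 100 * (1 - 0.0680)
   = 93.20%


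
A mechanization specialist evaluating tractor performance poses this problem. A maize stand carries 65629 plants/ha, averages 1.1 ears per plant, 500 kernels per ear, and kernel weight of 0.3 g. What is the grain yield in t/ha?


Y = density * ears * kernels * kw
  = 65629 * 1.1 * 500 * 0.3 g/ha
  = 10828785.00 g/ha
  = 10828.79 kg/ha = 10.83 t/ha


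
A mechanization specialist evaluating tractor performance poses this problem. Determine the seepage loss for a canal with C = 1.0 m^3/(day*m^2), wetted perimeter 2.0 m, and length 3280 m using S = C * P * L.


S = C * P * L
  = 1.0 * 2.0 * 3280
  = 6560 m^3/day


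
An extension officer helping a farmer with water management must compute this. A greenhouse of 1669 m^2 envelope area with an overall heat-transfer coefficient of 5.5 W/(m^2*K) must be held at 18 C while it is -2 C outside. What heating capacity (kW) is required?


dT = 18 - (-2) = 20 K
Q = U * A * dT
  = 5.5 * 1669 * 20
  = 183590 W = 183.59 kW


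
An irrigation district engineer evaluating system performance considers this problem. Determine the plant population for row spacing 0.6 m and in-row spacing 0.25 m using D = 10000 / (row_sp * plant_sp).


D = 10000 / (row_sp * plant_sp)
  = 10000 / (0.6 * 0.25)
  = 10000 / 0.1500
  = 66666.67 plants/ha


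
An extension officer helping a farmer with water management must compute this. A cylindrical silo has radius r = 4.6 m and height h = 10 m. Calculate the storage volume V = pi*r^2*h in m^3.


V = pi * r^2 * h
  = pi * 4.6^2 * 10
  = pi * 21.16 * 10
  = 664.76 m^3


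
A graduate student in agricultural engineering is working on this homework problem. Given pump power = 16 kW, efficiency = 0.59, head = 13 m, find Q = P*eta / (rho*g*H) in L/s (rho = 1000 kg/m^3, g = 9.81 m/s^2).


Q = (P * 1000 * eta) / (rho * g * H)
  = (16 * 1000 * 0.59) / (1000 * 9.81 * 13)
  = 9440 / 127530
  = 0.07402 m^3/s = 74.02 L/s


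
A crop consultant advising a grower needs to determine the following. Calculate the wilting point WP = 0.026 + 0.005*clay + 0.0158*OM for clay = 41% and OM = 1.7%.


WP = 0.026 + 0.005*41 + 0.0158*1.7
   = 0.026 + 0.2050 + 0.0269
   = 0.2579


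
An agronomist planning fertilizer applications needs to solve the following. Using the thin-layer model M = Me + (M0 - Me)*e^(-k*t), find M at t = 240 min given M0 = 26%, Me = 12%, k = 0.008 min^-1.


M = Me + (M0 - Me) * e^(-k*t)
  = 12 + (26 - 12) * e^(-0.008*240)
  = 12 + 14 * e^(-1.920)
  = 12 + 14 * 0.14661
  = 12 + 2.0525
  = 14.05%


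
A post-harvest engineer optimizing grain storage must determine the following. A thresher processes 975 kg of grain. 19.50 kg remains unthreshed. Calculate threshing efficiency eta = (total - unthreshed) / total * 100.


eta = (total - unthreshed) / total * 100
    = (975 - 19.50) / 975 * 100
    = 955.50 / 975 * 100
    = 98%


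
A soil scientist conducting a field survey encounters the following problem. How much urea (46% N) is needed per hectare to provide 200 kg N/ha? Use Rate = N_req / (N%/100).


Rate = N_required / (N_content / 100)
     = 200 / (46 / 100)
     = 200 / 0.46
     = 434.78 kg/ha


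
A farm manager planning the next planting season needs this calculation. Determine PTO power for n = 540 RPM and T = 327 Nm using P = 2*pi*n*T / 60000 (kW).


P = 2*pi*n*T / 60000
  = 2*pi * 540 * 327 / 60000
  = 1109484.86 / 60000
  = 18.49 kW


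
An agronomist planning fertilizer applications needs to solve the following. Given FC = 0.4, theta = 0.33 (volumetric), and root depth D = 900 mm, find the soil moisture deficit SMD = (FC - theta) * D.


SMD = (FC - theta) * D
    = (0.4 - 0.33) * 900
    = 0.070 * 900
    = 63 mm


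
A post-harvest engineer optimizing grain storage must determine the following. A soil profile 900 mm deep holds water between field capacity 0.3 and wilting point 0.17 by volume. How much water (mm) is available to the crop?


AW = (FC - WP) * D
   = (0.3 - 0.17) * 900
   = 0.13 * 900
   = 117 mm


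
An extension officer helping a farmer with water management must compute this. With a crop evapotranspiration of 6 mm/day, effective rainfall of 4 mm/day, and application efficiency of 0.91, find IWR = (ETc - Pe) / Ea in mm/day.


IWR = (ETc - Pe) / Ea
    = (6 - 4) / 0.91
    = 2 / 0.91
    = 2.20 mm/day


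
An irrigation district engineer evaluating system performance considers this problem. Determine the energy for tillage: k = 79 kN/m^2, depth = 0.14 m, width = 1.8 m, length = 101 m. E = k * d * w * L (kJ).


E = k * d * w * L
  = 79 * 0.14 * 1.8 * 101
  = 2010.71 kJ


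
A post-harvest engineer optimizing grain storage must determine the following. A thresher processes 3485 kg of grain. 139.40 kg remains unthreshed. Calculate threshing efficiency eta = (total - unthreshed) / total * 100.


eta = (total - unthreshed) / total * 100
    = (3485 - 139.40) / 3485 * 100
    = 3345.60 / 3485 * 100
    = 96%


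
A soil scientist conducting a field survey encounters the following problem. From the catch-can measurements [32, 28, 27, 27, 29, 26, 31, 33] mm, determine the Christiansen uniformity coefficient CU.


xbar = 233 / 8 = 29.125
sum|xi - xbar| = 17.250
CU = 100 * (1 - 17.250 / (8 * 29.125))
   = 100 * (1 - 0.0740)
   = 92.60%


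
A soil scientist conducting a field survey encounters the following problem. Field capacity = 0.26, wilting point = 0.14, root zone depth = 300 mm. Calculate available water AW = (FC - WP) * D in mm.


AW = (FC - WP) * D
   = (0.26 - 0.14) * 300
   = 0.12 * 300
   = 36 mm


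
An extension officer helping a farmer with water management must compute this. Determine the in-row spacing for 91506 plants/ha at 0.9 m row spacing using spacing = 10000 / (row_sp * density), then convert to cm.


spacing = 10000 / (row_sp * density)
        = 10000 / (0.9 * 91506)
        = 10000 / 82355.40
        = 0.12142 m = 12.14 cm


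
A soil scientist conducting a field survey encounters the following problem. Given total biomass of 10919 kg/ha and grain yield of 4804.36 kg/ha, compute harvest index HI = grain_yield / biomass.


HI = grain_yield / biomass
   = 4804.36 / 10919
   = 0.44


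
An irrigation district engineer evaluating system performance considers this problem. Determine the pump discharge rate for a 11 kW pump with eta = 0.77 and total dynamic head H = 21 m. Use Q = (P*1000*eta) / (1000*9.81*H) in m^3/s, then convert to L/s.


Q = (P * 1000 * eta) / (rho * g * H)
  = (11 * 1000 * 0.77) / (1000 * 9.81 * 21)
  = 8470 / 206010
  = 0.04111 m^3/s = 41.11 L/s


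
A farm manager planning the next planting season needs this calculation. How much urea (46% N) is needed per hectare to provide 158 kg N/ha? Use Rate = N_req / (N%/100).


Rate = N_required / (N_content / 100)
     = 158 / (46 / 100)
     = 158 / 0.46
     = 343.48 kg/ha


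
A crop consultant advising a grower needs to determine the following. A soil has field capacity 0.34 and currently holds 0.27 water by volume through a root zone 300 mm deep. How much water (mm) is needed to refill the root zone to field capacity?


SMD = (FC - theta) * D
    = (0.34 - 0.27) * 300
    = 0.070 * 300
    = 21 mm


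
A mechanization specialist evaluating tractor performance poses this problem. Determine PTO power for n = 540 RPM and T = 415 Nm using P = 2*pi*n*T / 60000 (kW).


P = 2*pi*n*T / 60000
  = 2*pi * 540 * 415 / 60000
  = 1408061.83 / 60000
  = 23.47 kW


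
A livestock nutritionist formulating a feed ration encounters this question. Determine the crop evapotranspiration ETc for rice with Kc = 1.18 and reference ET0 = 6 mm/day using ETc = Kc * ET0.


ETc = Kc * ET0
    = 1.18 * 6
    = 7.08 mm/day


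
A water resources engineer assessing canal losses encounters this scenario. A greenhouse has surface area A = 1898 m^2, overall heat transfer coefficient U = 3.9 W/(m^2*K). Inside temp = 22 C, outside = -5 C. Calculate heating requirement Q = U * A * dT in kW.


dT = 22 - (-5) = 27 K
Q = U * A * dT
  = 3.9 * 1898 * 27
  = 199859.40 W = 199.86 kW


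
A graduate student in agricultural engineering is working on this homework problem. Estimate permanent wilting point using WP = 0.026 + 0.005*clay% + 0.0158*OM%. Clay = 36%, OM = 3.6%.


WP = 0.026 + 0.005*36 + 0.0158*3.6
   = 0.026 + 0.1800 + 0.0569
   = 0.2629


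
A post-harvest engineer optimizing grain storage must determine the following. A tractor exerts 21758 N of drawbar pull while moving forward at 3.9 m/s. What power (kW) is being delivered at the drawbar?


P = F * v / 1000
  = 21758 * 3.9 / 1000
  = 84856.20 / 1000
  = 84.86 kW


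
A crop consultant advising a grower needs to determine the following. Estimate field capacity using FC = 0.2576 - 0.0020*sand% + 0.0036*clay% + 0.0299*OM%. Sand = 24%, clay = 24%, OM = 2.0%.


FC = 0.2576 - 0.0020*24 + 0.0036*24 + 0.0299*2.0
   = 0.2576 - 0.0480 + 0.0864 + 0.0598
   = 0.3558


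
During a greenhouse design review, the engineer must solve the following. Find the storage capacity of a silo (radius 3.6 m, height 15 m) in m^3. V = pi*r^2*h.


V = pi * r^2 * h
  = pi * 3.6^2 * 15
  = pi * 12.96 * 15
  = 610.73 m^3


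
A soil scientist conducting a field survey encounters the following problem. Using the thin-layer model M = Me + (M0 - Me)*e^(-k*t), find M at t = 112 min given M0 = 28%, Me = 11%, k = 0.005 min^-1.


M = Me + (M0 - Me) * e^(-k*t)
  = 11 + (28 - 11) * e^(-0.005*112)
  = 11 + 17 * e^(-0.560)
  = 11 + 17 * 0.57121
  = 11 + 9.7106
  = 20.71%


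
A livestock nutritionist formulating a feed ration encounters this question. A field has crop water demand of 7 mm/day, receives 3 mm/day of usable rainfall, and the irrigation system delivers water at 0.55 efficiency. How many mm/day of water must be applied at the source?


IWR = (ETc - Pe) / Ea
    = (7 - 3) / 0.55
    = 4 / 0.55
    = 7.27 mm/day


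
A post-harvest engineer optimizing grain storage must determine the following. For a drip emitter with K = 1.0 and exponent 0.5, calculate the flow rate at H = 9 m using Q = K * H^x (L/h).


Q = K * H^x
  = 1.0 * 9^0.5
  = 1.0 * 3
  = 3 L/h


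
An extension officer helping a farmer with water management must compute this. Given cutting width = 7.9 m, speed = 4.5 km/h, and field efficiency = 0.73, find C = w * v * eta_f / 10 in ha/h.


C = w * v * eta_f / 10
  = 7.9 * 4.5 * 0.73 / 10
  = 25.95 / 10
  = 2.60 ha/h


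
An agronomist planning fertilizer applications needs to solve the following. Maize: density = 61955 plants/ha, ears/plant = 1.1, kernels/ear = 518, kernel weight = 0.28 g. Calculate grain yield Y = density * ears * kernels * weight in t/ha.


Y = density * ears * kernels * kw
  = 61955 * 1.1 * 518 * 0.28 g/ha
  = 9884548.52 g/ha
  = 9884.55 kg/ha = 9.88 t/ha


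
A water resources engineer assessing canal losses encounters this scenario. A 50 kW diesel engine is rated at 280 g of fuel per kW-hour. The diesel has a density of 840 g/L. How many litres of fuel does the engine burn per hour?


FC = P * BSFC / rho_fuel
   = 50 * 280 / 840
   = 14000 / 840
   = 16.67 L/h


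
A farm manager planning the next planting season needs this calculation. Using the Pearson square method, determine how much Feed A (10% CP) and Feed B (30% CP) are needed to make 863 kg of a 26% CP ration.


parts_A = CP_b - target = 30 - 26 = 4
parts_B = target - CP_a = 26 - 10 = 16
total_parts = 4 + 16 = 20
Feed A = 863 * 4 / 20 = 172.60 kg
Feed B = 863 * 16 / 20 = 690.40 kg

172.60 kg


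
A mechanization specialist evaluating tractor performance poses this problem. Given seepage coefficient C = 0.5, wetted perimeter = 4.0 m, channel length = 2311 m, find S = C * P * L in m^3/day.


S = C * P * L
  = 0.5 * 4.0 * 2311
  = 4622 m^3/day


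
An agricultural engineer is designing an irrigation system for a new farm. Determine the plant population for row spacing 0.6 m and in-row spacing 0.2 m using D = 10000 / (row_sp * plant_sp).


D = 10000 / (row_sp * plant_sp)
  = 10000 / (0.6 * 0.2)
  = 10000 / 0.1200
  = 83333.33 plants/ha


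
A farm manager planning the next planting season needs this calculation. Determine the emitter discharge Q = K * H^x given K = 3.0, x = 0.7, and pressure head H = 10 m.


Q = K * H^x
  = 3.0 * 10^0.7
  = 3.0 * 5.0119
  = 15.04 L/h


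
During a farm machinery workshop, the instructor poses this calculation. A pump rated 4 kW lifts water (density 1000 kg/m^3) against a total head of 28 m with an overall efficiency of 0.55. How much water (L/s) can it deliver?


Q = (P * 1000 * eta) / (rho * g * H)
  = (4 * 1000 * 0.55) / (1000 * 9.81 * 28)
  = 2200 / 274680
  = 0.00801 m^3/s = 8.01 L/s


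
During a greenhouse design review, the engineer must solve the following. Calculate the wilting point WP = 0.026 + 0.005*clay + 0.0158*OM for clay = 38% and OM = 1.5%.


WP = 0.026 + 0.005*38 + 0.0158*1.5
   = 0.026 + 0.1900 + 0.0237
   = 0.2397


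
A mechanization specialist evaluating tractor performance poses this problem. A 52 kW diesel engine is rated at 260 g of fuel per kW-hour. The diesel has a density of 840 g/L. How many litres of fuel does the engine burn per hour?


FC = P * BSFC / rho_fuel
   = 52 * 260 / 840
   = 13520 / 840
   = 16.10 L/h


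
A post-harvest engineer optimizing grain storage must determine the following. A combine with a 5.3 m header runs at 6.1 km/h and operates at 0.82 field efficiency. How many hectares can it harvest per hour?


C = w * v * eta_f / 10
  = 5.3 * 6.1 * 0.82 / 10
  = 26.51 / 10
  = 2.65 ha/h


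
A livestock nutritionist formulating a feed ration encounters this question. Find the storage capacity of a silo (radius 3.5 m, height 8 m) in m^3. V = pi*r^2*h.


V = pi * r^2 * h
  = pi * 3.5^2 * 8
  = pi * 12.25 * 8
  = 307.88 m^3


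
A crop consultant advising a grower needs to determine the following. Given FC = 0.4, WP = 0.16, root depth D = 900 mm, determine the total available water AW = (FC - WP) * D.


AW = (FC - WP) * D
   = (0.4 - 0.16) * 900
   = 0.24 * 900
   = 216 mm


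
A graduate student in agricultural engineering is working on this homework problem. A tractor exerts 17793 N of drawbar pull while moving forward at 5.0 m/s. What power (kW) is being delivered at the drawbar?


P = F * v / 1000
  = 17793 * 5.0 / 1000
  = 88965 / 1000
  = 88.97 kW


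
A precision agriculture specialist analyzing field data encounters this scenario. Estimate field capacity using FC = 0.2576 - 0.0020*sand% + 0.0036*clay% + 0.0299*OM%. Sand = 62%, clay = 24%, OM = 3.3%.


FC = 0.2576 - 0.0020*62 + 0.0036*24 + 0.0299*3.3
   = 0.2576 - 0.1240 + 0.0864 + 0.0987
   = 0.3187


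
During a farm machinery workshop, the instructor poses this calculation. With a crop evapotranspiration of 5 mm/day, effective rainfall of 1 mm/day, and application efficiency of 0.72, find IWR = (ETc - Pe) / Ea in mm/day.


IWR = (ETc - Pe) / Ea
    = (5 - 1) / 0.72
    = 4 / 0.72
    = 5.56 mm/day


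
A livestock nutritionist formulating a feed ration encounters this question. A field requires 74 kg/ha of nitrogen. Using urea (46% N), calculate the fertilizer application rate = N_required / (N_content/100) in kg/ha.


Rate = N_required / (N_content / 100)
     = 74 / (46 / 100)
     = 74 / 0.46
     = 160.87 kg/ha


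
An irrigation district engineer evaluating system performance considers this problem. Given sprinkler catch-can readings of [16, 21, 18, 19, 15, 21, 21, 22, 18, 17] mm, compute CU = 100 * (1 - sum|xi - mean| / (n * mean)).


xbar = 188 / 10 = 18.800
sum|xi - xbar| = 20
CU = 100 * (1 - 20 / (10 * 18.800))
   = 100 * (1 - 0.1064)
   = 89.36%


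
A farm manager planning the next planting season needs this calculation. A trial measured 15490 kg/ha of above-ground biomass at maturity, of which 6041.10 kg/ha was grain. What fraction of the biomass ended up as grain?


HI = grain_yield / biomass
   = 6041.10 / 15490
   = 0.39


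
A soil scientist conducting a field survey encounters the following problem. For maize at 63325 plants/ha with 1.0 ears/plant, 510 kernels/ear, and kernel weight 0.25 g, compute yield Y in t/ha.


Y = density * ears * kernels * kw
  = 63325 * 1.0 * 510 * 0.25 g/ha
  = 8073937.50 g/ha
  = 8073.94 kg/ha = 8.07 t/ha


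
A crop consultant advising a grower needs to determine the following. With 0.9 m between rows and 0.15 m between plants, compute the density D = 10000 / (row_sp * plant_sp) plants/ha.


D = 10000 / (row_sp * plant_sp)
  = 10000 / (0.9 * 0.15)
  = 10000 / 0.1350
  = 74074.07 plants/ha


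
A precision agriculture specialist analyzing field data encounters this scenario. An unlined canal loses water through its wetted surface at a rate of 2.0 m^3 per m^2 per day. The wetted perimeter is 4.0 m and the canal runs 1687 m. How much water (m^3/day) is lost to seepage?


S = C * P * L
  = 2.0 * 4.0 * 1687
  = 13496 m^3/day


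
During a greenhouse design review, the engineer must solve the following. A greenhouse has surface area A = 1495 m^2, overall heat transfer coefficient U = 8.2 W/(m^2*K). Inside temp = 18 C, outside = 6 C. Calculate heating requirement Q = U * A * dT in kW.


dT = 18 - (6) = 12 K
Q = U * A * dT
  = 8.2 * 1495 * 12
  = 147108 W = 147.11 kW


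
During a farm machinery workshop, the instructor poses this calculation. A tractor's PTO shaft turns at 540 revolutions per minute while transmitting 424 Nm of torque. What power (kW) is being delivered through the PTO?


P = 2*pi*n*T / 60000
  = 2*pi * 540 * 424 / 60000
  = 1438598.11 / 60000
  = 23.98 kW


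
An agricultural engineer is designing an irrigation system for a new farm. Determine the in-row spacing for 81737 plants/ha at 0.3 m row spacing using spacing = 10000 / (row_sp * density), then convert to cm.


spacing = 10000 / (row_sp * density)
        = 10000 / (0.3 * 81737)
        = 10000 / 24521.10
        = 0.40781 m = 40.78 cm


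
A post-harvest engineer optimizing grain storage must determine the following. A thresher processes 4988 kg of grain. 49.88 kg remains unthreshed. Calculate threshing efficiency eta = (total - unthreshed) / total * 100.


eta = (total - unthreshed) / total * 100
    = (4988 - 49.88) / 4988 * 100
    = 4938.12 / 4988 * 100
    = 99%


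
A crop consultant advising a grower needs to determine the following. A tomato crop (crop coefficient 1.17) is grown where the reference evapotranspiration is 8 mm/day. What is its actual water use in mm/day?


ETc = Kc * ET0
    = 1.17 * 8
    = 9.36 mm/day


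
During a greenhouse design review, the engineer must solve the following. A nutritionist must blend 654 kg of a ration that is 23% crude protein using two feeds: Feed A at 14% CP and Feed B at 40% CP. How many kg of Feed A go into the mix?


parts_A = CP_b - target = 40 - 23 = 17
parts_B = target - CP_a = 23 - 14 = 9
total_parts = 17 + 9 = 26
Feed A = 654 * 17 / 26 = 427.62 kg
Feed B = 654 * 9 / 26 = 226.38 kg

427.62 kg


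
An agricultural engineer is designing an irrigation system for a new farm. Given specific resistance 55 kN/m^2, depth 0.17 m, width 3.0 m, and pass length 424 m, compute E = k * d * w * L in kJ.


E = k * d * w * L
  = 55 * 0.17 * 3.0 * 424
  = 11893.20 kJ


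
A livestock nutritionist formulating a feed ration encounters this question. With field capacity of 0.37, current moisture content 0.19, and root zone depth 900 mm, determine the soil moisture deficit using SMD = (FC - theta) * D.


SMD = (FC - theta) * D
    = (0.37 - 0.19) * 900
    = 0.180 * 900
    = 162 mm


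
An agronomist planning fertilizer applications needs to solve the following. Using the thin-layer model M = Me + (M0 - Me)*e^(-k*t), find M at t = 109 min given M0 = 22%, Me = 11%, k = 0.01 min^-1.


M = Me + (M0 - Me) * e^(-k*t)
  = 11 + (22 - 11) * e^(-0.01*109)
  = 11 + 11 * e^(-1.090)
  = 11 + 11 * 0.33622
  = 11 + 3.6984
  = 14.70%


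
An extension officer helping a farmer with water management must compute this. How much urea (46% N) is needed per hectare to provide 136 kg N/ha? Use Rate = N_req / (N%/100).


Rate = N_required / (N_content / 100)
     = 136 / (46 / 100)
     = 136 / 0.46
     = 295.65 kg/ha


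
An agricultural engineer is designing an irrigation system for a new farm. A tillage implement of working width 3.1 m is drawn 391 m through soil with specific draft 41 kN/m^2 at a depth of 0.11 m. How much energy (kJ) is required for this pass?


E = k * d * w * L
  = 41 * 0.11 * 3.1 * 391
  = 5466.57 kJ


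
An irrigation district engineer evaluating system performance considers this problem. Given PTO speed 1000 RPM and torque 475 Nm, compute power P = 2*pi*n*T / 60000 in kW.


P = 2*pi*n*T / 60000
  = 2*pi * 1000 * 475 / 60000
  = 2984513.02 / 60000
  = 49.74 kW


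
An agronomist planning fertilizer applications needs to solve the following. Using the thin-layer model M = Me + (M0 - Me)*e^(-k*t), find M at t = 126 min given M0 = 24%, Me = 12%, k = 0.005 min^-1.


M = Me + (M0 - Me) * e^(-k*t)
  = 12 + (24 - 12) * e^(-0.005*126)
  = 12 + 12 * e^(-0.630)
  = 12 + 12 * 0.53259
  = 12 + 6.3911
  = 18.39%


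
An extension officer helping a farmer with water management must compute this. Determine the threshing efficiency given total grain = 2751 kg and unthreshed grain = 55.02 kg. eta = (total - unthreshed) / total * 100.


eta = (total - unthreshed) / total * 100
    = (2751 - 55.02) / 2751 * 100
    = 2695.98 / 2751 * 100
    = 98%


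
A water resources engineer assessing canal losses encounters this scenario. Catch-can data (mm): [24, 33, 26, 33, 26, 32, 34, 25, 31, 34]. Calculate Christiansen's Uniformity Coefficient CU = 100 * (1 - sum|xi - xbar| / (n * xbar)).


xbar = 298 / 10 = 29.800
sum|xi - xbar| = 36.400
CU = 100 * (1 - 36.400 / (10 * 29.800))
   = 100 * (1 - 0.1221)
   = 87.79%


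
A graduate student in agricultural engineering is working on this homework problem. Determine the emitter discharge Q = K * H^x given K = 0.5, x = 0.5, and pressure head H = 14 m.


Q = K * H^x
  = 0.5 * 14^0.5
  = 0.5 * 3.7417
  = 1.87 L/h


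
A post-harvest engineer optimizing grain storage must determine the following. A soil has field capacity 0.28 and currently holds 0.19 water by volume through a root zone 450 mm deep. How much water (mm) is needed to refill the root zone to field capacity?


SMD = (FC - theta) * D
    = (0.28 - 0.19) * 450
    = 0.090 * 450
    = 40.50 mm


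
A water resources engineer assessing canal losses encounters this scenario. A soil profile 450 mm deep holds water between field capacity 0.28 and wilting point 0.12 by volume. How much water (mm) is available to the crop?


AW = (FC - WP) * D
   = (0.28 - 0.12) * 450
   = 0.16 * 450
   = 72 mm


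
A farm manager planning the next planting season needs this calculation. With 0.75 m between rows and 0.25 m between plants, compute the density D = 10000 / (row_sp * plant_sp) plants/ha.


D = 10000 / (row_sp * plant_sp)
  = 10000 / (0.75 * 0.25)
  = 10000 / 0.1875
  = 53333.33 plants/ha


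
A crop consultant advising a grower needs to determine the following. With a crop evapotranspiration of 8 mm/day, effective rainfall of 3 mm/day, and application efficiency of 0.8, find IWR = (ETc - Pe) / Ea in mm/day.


IWR = (ETc - Pe) / Ea
    = (8 - 3) / 0.8
    = 5 / 0.8
    = 6.25 mm/day


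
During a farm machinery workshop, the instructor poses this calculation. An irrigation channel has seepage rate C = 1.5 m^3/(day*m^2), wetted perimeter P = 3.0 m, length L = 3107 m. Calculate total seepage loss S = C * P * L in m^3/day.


S = C * P * L
  = 1.5 * 3.0 * 3107
  = 13981.50 m^3/day


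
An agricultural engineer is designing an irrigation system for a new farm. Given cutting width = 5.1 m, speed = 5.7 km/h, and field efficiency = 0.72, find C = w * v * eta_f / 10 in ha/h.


C = w * v * eta_f / 10
  = 5.1 * 5.7 * 0.72 / 10
  = 20.93 / 10
  = 2.09 ha/h


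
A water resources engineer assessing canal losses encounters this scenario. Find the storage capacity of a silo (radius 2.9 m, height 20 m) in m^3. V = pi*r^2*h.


V = pi * r^2 * h
  = pi * 2.9^2 * 20
  = pi * 8.41 * 20
  = 528.42 m^3


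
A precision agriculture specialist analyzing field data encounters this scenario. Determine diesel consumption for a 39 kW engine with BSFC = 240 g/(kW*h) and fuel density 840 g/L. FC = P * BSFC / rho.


FC = P * BSFC / rho_fuel
   = 39 * 240 / 840
   = 9360 / 840
   = 11.14 L/h


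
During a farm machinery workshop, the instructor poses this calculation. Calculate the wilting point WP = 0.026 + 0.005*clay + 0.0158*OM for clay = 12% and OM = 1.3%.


WP = 0.026 + 0.005*12 + 0.0158*1.3
   = 0.026 + 0.0600 + 0.0205
   = 0.1065


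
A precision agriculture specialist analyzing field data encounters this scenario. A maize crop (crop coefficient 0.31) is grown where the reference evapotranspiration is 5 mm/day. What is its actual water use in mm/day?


ETc = Kc * ET0
    = 0.31 * 5
    = 1.55 mm/day


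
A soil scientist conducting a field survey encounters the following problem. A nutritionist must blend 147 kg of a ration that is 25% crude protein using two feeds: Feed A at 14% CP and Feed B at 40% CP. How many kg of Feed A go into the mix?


parts_A = CP_b - target = 40 - 25 = 15
parts_B = target - CP_a = 25 - 14 = 11
total_parts = 15 + 11 = 26
Feed A = 147 * 15 / 26 = 84.81 kg
Feed B = 147 * 11 / 26 = 62.19 kg

84.81 kg


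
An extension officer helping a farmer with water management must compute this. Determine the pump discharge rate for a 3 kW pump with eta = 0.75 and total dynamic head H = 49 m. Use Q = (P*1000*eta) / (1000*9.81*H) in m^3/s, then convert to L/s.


Q = (P * 1000 * eta) / (rho * g * H)
  = (3 * 1000 * 0.75) / (1000 * 9.81 * 49)
  = 2250 / 480690
  = 0.00468 m^3/s = 4.68 L/s


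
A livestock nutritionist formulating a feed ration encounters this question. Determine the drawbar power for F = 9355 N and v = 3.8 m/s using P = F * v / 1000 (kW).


P = F * v / 1000
  = 9355 * 3.8 / 1000
  = 35549 / 1000
  = 35.55 kW


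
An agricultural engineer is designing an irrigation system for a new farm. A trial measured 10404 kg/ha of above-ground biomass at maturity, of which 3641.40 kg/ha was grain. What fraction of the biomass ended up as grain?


HI = grain_yield / biomass
   = 3641.40 / 10404
   = 0.35


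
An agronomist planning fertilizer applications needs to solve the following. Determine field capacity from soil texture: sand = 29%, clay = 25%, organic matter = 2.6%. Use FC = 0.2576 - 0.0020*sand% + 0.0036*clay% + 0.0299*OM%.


FC = 0.2576 - 0.0020*29 + 0.0036*25 + 0.0299*2.6
   = 0.2576 - 0.0580 + 0.0900 + 0.0777
   = 0.3673


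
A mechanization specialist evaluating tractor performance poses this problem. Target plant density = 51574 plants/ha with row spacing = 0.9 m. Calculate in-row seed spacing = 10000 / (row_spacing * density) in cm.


spacing = 10000 / (row_sp * density)
        = 10000 / (0.9 * 51574)
        = 10000 / 46416.60
        = 0.21544 m = 21.54 cm


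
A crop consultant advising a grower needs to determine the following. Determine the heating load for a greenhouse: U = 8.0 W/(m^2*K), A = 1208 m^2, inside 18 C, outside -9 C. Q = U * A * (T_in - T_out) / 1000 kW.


dT = 18 - (-9) = 27 K
Q = U * A * dT
  = 8.0 * 1208 * 27
  = 260928 W = 260.93 kW


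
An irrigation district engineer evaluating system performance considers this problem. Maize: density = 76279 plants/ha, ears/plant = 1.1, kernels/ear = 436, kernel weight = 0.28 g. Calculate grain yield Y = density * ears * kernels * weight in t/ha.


Y = density * ears * kernels * kw
  = 76279 * 1.1 * 436 * 0.28 g/ha
  = 10243354.35 g/ha
  = 10243.35 kg/ha = 10.24 t/ha


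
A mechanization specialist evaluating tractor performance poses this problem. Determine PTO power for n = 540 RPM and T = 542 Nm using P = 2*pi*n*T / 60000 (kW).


P = 2*pi*n*T / 60000
  = 2*pi * 540 * 542 / 60000
  = 1838962.68 / 60000
  = 30.65 kW


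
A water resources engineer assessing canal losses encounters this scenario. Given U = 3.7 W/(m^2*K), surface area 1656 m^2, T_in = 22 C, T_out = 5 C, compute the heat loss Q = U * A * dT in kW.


dT = 22 - (5) = 17 K
Q = U * A * dT
  = 3.7 * 1656 * 17
  = 104162.40 W = 104.16 kW


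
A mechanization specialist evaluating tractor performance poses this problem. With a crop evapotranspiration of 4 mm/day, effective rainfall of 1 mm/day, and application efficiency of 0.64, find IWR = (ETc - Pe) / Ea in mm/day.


IWR = (ETc - Pe) / Ea
    = (4 - 1) / 0.64
    = 3 / 0.64
    = 4.69 mm/day


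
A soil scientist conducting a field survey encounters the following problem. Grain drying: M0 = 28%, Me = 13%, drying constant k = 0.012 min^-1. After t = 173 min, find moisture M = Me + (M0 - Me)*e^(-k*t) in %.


M = Me + (M0 - Me) * e^(-k*t)
  = 13 + (28 - 13) * e^(-0.012*173)
  = 13 + 15 * e^(-2.076)
  = 13 + 15 * 0.12543
  = 13 + 1.8815
  = 14.88%


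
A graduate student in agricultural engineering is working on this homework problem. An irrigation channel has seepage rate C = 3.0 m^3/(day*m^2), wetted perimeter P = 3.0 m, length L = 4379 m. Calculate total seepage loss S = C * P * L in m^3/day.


S = C * P * L
  = 3.0 * 3.0 * 4379
  = 39411 m^3/day


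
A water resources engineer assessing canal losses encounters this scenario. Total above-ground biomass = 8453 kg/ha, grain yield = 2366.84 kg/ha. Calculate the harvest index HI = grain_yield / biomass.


HI = grain_yield / biomass
   = 2366.84 / 8453
   = 0.28


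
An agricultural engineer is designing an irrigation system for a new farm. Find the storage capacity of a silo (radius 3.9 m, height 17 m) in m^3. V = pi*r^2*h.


V = pi * r^2 * h
  = pi * 3.9^2 * 17
  = pi * 15.21 * 17
  = 812.32 m^3


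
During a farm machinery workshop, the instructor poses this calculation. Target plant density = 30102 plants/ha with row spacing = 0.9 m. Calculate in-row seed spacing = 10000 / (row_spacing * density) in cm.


spacing = 10000 / (row_sp * density)
        = 10000 / (0.9 * 30102)
        = 10000 / 27091.80
        = 0.36912 m = 36.91 cm


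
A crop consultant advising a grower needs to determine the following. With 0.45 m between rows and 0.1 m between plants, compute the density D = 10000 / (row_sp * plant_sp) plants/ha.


D = 10000 / (row_sp * plant_sp)
  = 10000 / (0.45 * 0.1)
  = 10000 / 0.0450
  = 222222.22 plants/ha


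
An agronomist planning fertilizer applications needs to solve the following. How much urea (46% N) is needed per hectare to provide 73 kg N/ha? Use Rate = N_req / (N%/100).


Rate = N_required / (N_content / 100)
     = 73 / (46 / 100)
     = 73 / 0.46
     = 158.70 kg/ha


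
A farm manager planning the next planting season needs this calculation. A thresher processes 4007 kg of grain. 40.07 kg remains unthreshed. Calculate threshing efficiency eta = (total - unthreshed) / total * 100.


eta = (total - unthreshed) / total * 100
    = (4007 - 40.07) / 4007 * 100
    = 3966.93 / 4007 * 100
    = 99%
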